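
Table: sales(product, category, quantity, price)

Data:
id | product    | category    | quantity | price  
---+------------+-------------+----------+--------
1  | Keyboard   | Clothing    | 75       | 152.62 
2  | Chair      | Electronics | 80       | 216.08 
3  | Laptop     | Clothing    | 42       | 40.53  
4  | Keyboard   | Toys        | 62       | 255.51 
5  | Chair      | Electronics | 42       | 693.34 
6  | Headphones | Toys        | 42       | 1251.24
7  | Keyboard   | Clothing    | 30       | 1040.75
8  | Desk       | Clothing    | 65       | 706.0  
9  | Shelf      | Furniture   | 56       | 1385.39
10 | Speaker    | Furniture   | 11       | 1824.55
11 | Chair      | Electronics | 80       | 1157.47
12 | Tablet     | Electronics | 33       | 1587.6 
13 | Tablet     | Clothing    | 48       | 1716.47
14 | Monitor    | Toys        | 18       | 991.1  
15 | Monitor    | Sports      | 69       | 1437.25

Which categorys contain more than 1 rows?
SELECT category, COUNT(*) as cnt
FROM sales
GROUP BY category
HAVING COUNT(*) > 1

Result:
  Clothing: 5
  Electronics: 4
  Furniture: 2
  Toys: 3

Note: HAVING filters groups after aggregation, WHERE filters rows before.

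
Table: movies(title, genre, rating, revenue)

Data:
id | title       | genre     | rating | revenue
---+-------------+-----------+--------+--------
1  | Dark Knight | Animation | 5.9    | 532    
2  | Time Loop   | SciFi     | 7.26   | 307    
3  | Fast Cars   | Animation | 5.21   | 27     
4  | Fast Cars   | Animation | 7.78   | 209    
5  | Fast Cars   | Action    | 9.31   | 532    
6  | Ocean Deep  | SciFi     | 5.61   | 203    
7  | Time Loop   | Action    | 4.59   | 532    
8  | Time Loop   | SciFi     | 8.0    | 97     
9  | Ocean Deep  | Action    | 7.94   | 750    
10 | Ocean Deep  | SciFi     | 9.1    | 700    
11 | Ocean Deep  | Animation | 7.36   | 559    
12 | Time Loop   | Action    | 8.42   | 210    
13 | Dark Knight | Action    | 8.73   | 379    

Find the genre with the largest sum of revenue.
SELECT genre, SUM(revenue) as val
FROM movies
GROUP BY genre
ORDER BY val DESC
LIMIT 1

Result: Action with sum(revenue) = 2403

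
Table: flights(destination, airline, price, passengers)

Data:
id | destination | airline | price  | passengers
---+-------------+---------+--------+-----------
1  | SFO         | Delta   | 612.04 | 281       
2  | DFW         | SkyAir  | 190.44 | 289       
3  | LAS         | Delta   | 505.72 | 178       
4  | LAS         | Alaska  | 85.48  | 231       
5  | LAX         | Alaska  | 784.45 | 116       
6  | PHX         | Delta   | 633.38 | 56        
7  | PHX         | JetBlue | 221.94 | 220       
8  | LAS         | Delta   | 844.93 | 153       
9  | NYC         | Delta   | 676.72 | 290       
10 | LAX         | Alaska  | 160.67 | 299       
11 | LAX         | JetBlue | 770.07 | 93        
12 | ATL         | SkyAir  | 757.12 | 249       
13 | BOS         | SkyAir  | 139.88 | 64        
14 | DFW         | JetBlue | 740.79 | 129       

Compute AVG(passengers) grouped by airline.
SELECT airline, AVG(passengers) as result
FROM flights
GROUP BY airline

Result:
  Alaska: 215.33
  Delta: 191.60
  JetBlue: 147.33
  SkyAir: 200.67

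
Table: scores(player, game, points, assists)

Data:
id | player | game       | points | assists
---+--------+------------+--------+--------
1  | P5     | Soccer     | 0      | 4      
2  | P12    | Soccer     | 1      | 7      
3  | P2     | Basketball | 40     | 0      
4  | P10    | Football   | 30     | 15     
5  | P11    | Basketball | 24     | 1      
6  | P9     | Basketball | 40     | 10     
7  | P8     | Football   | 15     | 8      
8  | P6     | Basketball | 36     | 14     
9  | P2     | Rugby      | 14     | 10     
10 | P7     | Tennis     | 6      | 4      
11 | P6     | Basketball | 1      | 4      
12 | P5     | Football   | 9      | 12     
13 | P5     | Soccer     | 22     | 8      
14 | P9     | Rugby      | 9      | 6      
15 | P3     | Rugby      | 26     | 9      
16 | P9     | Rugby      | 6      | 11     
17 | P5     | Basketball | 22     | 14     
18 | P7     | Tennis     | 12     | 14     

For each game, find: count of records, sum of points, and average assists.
SELECT game,
       COUNT(*) as cnt,
       SUM(points) as total_points,
       AVG(assists) as avg_assists
FROM scores
GROUP BY game

Result:
  Basketball: 6 records, 163 total points, 7.17 avg assists
  Football: 3 records, 54 total points, 11.67 avg assists
  Rugby: 4 records, 55 total points, 9.00 avg assists
  Soccer: 3 records, 23 total points, 6.33 avg assists
  Tennis: 2 records, 18 total points, 9.00 avg assists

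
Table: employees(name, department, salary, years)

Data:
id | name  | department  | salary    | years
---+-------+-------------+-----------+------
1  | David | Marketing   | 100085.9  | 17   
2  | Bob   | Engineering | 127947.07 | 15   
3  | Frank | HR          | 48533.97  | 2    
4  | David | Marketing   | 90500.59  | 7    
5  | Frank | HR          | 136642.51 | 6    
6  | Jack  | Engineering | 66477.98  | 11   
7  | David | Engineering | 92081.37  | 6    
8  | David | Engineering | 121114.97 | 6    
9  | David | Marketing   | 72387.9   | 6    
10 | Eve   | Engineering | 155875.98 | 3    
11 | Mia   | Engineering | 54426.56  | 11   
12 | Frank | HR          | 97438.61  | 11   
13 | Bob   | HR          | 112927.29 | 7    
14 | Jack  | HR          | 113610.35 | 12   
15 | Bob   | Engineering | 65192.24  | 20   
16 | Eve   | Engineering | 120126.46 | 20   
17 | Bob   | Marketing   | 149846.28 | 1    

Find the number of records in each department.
SELECT department, COUNT(*) as count
FROM employees
GROUP BY department

Result:
  Engineering: 8
  HR: 5
  Marketing: 4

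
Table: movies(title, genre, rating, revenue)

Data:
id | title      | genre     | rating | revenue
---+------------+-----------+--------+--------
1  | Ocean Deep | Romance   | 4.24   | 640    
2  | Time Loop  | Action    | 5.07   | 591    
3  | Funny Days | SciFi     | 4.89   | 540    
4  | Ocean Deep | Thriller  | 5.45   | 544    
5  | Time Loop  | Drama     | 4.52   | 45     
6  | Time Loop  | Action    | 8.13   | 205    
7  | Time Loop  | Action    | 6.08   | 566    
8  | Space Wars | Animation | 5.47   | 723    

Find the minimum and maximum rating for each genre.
SELECT genre, MIN(rating), MAX(rating)
FROM movies
GROUP BY genre

Result:
  Action: min=5.07, max=8.13
  Animation: min=5.47, max=5.47
  Drama: min=4.52, max=4.52
  Romance: min=4.24, max=4.24
  SciFi: min=4.89, max=4.89
  Thriller: min=5.45, max=5.45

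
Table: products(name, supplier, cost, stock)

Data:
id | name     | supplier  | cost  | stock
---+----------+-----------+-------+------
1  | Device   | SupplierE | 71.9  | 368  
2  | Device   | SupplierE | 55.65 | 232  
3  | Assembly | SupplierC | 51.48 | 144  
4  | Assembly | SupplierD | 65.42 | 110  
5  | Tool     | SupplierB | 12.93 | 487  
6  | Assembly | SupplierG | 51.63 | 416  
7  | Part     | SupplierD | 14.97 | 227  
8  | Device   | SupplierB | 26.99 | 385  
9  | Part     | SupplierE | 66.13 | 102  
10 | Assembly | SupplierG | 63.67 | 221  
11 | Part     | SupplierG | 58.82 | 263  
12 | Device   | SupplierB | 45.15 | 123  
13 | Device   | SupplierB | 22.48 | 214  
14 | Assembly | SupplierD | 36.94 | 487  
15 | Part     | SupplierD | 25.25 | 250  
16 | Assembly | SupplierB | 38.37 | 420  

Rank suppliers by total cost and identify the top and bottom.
SELECT supplier, SUM(cost)
FROM products
GROUP BY supplier
ORDER BY SUM(cost)

All groups:
  SupplierC: 51.48
  SupplierD: 142.58
  SupplierB: 145.92
  SupplierG: 174.12
  SupplierE: 193.68

Highest: SupplierE (193.68)
Lowest: SupplierC (51.48)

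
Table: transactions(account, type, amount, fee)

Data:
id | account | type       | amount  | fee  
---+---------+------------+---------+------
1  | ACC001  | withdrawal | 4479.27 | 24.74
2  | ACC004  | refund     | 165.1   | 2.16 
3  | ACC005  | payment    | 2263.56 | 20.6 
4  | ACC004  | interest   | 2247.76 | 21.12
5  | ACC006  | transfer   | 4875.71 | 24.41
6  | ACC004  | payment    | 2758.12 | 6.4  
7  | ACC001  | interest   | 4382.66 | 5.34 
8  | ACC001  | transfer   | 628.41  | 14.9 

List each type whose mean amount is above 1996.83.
SELECT type, AVG(amount)
FROM transactions
GROUP BY type
HAVING AVG(amount) > 1996.83

Result:
  interest: avg=3315.21
  payment: avg=2510.84
  transfer: avg=2752.06
  withdrawal: avg=4479.27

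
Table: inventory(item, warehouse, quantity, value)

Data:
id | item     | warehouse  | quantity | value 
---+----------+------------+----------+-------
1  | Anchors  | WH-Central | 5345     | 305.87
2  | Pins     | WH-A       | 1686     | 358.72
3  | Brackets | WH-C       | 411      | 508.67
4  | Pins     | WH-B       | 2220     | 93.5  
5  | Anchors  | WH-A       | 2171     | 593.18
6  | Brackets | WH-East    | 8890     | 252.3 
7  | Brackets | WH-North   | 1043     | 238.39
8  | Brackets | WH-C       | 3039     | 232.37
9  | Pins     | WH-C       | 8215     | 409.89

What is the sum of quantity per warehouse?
SELECT warehouse, SUM(quantity) as result
FROM inventory
GROUP BY warehouse

Result:
  WH-A: 3857
  WH-B: 2220
  WH-C: 11665
  WH-Central: 5345
  WH-East: 8890
  WH-North: 1043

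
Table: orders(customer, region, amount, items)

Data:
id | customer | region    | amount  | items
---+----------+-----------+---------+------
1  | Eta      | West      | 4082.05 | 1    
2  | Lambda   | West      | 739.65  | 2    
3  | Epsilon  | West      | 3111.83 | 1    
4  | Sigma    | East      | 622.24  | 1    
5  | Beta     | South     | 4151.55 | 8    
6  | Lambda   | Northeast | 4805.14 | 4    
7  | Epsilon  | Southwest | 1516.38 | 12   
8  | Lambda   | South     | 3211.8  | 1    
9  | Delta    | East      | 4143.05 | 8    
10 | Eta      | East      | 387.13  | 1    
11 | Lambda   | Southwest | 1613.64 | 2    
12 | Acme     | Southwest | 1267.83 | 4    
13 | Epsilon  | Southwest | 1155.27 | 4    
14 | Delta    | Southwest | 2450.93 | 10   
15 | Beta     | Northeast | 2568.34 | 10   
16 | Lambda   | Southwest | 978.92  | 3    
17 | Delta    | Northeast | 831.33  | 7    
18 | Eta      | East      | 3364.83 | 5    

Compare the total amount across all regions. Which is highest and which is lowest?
SELECT region, SUM(amount)
FROM orders
GROUP BY region
ORDER BY SUM(amount)

All groups:
  South: 7363.35
  West: 7933.53
  Northeast: 8204.81
  East: 8517.25
  Southwest: 8982.97

Highest: Southwest (8982.97)
Lowest: South (7363.35)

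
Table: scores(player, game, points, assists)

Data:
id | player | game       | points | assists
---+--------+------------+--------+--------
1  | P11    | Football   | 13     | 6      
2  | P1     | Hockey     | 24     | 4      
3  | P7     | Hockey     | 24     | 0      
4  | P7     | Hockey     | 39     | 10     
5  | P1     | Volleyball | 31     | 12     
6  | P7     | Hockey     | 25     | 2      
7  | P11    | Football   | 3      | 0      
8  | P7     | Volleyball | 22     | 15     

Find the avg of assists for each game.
SELECT game, AVG(assists) as result
FROM scores
GROUP BY game

Result:
  Football: 3.00
  Hockey: 4.00
  Volleyball: 13.50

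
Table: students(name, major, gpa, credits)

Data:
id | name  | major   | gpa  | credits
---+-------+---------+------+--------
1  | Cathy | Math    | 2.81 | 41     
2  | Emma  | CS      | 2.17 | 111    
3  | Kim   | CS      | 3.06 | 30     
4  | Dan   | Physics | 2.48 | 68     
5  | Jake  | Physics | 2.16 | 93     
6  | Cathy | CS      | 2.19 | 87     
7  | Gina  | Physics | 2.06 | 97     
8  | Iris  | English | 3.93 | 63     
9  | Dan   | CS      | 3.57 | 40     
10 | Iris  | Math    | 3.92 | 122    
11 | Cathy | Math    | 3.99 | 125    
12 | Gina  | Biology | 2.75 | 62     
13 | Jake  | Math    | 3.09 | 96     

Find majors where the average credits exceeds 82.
SELECT major, AVG(credits)
FROM students
GROUP BY major
HAVING AVG(credits) > 82

Result:
  Math: avg=96.00
  Physics: avg=86.00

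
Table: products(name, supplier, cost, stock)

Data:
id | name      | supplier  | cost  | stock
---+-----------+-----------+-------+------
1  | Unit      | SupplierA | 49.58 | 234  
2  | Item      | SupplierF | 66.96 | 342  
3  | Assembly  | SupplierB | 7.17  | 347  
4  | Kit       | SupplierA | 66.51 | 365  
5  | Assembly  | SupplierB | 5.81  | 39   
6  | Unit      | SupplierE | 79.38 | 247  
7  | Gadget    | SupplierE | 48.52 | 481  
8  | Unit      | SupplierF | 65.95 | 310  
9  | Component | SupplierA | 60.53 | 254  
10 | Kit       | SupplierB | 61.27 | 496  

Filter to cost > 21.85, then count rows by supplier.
SELECT supplier, COUNT(*)
FROM products
WHERE cost > 21.85
GROUP BY supplier

Note: WHERE filters rows before grouping.

Result:
  SupplierA: 3
  SupplierB: 1
  SupplierE: 2
  SupplierF: 2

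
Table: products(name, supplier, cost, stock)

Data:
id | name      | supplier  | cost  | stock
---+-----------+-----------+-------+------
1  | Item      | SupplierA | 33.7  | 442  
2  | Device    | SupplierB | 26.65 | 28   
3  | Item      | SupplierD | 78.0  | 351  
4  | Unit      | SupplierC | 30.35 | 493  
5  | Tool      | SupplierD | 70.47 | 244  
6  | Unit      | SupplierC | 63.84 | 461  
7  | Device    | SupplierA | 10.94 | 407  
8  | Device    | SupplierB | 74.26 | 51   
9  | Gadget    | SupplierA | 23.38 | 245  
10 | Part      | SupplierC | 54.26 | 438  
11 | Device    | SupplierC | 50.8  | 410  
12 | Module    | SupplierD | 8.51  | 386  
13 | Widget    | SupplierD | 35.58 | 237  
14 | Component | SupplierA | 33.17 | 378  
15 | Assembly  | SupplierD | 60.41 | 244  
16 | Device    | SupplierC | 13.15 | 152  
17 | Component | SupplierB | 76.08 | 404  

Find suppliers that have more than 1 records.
SELECT supplier, COUNT(*) as cnt
FROM products
GROUP BY supplier
HAVING COUNT(*) > 1

Result:
  SupplierA: 4
  SupplierB: 3
  SupplierC: 5
  SupplierD: 5

Note: HAVING filters groups after aggregation, WHERE filters rows before.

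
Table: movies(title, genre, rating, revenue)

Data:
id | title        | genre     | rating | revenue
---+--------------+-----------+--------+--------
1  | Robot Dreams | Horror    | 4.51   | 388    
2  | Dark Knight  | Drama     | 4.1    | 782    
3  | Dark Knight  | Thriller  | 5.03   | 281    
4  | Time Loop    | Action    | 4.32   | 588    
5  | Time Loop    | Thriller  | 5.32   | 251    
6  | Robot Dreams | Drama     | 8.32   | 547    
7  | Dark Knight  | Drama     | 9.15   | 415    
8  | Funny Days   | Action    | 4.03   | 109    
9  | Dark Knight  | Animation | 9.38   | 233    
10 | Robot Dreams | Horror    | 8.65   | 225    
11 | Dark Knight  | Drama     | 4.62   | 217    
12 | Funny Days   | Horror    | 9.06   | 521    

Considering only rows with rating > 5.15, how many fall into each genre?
SELECT genre, COUNT(*)
FROM movies
WHERE rating > 5.15
GROUP BY genre

Note: WHERE filters rows before grouping.

Result:
  Animation: 1
  Drama: 2
  Horror: 2
  Thriller: 1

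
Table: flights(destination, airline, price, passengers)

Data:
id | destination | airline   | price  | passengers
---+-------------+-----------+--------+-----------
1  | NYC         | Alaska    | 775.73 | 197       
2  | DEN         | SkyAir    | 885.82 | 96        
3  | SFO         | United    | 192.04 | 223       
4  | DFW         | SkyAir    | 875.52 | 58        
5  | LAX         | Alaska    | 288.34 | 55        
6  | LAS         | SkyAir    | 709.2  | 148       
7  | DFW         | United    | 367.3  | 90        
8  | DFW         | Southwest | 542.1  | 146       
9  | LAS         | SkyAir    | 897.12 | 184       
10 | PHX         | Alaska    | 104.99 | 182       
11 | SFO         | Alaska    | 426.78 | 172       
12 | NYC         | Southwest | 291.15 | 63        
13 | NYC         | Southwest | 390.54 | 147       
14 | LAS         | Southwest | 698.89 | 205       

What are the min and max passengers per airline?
SELECT airline, MIN(passengers), MAX(passengers)
FROM flights
GROUP BY airline

Result:
  Alaska: min=55, max=197
  SkyAir: min=58, max=184
  Southwest: min=63, max=205
  United: min=90, max=223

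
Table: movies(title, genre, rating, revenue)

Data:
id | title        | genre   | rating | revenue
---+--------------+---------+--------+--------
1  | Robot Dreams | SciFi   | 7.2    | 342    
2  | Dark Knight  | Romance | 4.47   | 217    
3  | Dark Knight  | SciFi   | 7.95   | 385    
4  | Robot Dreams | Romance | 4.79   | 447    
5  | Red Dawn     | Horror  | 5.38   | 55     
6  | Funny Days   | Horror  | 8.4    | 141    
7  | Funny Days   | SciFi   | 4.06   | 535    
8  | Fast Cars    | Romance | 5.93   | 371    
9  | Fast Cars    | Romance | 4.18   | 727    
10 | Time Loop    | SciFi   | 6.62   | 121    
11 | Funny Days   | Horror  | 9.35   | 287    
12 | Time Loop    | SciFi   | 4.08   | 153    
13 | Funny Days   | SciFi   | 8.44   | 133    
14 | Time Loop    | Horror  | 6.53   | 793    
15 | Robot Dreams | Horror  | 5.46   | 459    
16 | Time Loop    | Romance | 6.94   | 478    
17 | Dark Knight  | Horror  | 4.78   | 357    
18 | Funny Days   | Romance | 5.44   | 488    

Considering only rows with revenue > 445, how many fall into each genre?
SELECT genre, COUNT(*)
FROM movies
WHERE revenue > 445
GROUP BY genre

Note: WHERE filters rows before grouping.

Result:
  Horror: 2
  Romance: 4
  SciFi: 1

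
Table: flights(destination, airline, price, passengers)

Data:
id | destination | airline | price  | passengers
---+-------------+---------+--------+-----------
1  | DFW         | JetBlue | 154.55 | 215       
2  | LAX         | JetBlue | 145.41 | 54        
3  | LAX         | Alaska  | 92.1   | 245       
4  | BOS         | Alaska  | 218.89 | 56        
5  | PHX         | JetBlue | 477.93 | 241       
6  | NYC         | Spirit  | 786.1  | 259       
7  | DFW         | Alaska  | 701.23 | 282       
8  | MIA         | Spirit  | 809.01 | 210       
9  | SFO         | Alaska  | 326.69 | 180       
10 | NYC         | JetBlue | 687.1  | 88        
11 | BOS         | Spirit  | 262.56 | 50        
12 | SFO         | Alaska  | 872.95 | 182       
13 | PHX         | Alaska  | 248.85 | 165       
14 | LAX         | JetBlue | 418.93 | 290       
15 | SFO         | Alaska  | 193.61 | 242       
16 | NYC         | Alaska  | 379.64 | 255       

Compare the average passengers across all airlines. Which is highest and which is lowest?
SELECT airline, AVG(passengers)
FROM flights
GROUP BY airline
ORDER BY AVG(passengers)

All groups:
  Spirit: 173.00
  JetBlue: 177.60
  Alaska: 200.88

Highest: Alaska (200.88)
Lowest: Spirit (173.00)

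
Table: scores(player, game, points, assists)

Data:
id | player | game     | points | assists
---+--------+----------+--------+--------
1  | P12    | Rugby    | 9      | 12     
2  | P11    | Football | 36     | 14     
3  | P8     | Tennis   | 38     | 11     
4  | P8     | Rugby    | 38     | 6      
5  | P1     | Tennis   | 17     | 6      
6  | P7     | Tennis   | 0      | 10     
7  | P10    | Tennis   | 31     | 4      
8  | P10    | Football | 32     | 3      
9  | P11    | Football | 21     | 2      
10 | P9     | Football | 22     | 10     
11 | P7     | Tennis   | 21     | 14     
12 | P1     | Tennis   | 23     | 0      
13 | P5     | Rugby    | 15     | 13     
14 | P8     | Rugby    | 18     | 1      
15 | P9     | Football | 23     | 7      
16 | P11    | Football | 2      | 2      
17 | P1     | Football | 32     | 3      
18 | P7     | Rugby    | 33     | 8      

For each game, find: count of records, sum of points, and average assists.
SELECT game,
       COUNT(*) as cnt,
       SUM(points) as total_points,
       AVG(assists) as avg_assists
FROM scores
GROUP BY game

Result:
  Football: 7 records, 168 total points, 5.86 avg assists
  Rugby: 5 records, 113 total points, 8.00 avg assists
  Tennis: 6 records, 130 total points, 7.50 avg assists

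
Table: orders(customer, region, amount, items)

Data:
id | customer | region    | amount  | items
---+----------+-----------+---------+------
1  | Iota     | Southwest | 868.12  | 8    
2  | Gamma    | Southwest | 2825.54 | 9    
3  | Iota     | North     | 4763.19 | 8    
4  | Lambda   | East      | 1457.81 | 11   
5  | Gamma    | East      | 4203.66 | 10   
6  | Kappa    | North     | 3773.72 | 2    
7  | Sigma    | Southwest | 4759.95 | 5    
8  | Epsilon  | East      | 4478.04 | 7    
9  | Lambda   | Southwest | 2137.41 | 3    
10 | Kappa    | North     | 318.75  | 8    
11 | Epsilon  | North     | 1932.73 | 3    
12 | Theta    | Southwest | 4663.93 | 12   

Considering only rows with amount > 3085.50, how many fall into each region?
SELECT region, COUNT(*)
FROM orders
WHERE amount > 3085.50
GROUP BY region

Note: WHERE filters rows before grouping.

Result:
  East: 2
  North: 2
  Southwest: 2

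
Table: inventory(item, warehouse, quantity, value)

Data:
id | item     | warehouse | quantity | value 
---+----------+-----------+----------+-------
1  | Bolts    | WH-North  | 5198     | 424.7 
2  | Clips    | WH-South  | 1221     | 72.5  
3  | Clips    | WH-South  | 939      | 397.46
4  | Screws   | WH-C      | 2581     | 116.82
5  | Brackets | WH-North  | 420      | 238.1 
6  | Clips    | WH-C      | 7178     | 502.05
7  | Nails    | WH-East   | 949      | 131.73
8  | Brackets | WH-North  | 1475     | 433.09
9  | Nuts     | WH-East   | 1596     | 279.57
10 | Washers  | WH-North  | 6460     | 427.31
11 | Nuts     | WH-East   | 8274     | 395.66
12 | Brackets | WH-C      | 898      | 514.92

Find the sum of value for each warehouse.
SELECT warehouse, SUM(value) as result
FROM inventory
GROUP BY warehouse

Result:
  WH-C: 1133.79
  WH-East: 806.96
  WH-North: 1523.20
  WH-South: 469.96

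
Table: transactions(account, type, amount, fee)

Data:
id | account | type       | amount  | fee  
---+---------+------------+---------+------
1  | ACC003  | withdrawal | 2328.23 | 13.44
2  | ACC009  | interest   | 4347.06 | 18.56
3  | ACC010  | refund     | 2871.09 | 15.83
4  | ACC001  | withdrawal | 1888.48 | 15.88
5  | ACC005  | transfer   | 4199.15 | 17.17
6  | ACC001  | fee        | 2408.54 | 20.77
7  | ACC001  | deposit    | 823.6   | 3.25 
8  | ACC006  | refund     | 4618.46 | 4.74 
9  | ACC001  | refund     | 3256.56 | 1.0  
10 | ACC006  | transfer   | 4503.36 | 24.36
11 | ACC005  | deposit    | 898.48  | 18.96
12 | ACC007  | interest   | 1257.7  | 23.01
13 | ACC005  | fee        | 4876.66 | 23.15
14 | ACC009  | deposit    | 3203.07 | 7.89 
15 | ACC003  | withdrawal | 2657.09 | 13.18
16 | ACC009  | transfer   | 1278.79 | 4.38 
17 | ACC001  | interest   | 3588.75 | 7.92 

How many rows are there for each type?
SELECT type, COUNT(*) as count
FROM transactions
GROUP BY type

Result:
  deposit: 3
  fee: 2
  interest: 3
  refund: 3
  transfer: 3
  withdrawal: 3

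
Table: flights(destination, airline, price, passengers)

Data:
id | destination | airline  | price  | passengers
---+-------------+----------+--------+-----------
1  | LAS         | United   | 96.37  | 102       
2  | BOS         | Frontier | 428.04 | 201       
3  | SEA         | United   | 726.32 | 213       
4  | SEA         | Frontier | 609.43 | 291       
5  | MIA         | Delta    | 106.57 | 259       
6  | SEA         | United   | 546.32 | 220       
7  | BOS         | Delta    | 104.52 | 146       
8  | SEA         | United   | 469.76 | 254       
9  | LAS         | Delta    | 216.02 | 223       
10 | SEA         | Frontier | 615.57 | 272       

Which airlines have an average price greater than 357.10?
SELECT airline, AVG(price)
FROM flights
GROUP BY airline
HAVING AVG(price) > 357.10

Result:
  Frontier: avg=551.01
  United: avg=459.69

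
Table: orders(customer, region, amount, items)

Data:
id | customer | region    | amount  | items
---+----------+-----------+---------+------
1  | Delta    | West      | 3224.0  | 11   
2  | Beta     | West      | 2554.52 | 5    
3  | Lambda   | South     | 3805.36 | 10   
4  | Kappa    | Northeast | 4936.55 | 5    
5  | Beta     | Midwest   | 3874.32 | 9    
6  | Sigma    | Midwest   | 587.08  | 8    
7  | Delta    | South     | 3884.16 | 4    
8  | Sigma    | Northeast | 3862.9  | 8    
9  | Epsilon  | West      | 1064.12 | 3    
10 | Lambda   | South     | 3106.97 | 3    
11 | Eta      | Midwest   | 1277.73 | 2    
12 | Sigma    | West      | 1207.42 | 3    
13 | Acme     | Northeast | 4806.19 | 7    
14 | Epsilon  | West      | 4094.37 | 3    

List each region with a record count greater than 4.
SELECT region, COUNT(*) as cnt
FROM orders
GROUP BY region
HAVING COUNT(*) > 4

Result:
  West: 5

Note: HAVING filters groups after aggregation, WHERE filters rows before.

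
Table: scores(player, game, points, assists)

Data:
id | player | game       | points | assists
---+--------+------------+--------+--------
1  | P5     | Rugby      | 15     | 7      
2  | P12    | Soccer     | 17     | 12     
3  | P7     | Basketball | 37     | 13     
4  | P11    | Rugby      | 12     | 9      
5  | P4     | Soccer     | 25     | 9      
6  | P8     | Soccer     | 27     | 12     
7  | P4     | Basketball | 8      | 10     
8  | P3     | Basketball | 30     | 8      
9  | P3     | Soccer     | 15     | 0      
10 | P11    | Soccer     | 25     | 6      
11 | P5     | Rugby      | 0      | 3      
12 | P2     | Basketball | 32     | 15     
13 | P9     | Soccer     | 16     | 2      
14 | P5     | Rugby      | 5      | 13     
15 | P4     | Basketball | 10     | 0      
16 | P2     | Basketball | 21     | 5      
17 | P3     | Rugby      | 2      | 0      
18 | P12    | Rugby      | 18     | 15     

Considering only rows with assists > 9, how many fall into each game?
SELECT game, COUNT(*)
FROM scores
WHERE assists > 9
GROUP BY game

Note: WHERE filters rows before grouping.

Result:
  Basketball: 3
  Rugby: 2
  Soccer: 2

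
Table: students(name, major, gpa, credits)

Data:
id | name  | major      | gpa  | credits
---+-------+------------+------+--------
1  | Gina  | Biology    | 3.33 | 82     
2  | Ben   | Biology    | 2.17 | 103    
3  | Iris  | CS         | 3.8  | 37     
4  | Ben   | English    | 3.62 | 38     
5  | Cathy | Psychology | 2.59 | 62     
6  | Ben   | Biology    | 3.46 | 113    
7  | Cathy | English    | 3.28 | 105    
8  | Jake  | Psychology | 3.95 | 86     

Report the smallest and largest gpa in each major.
SELECT major, MIN(gpa), MAX(gpa)
FROM students
GROUP BY major

Result:
  Biology: min=2.17, max=3.46
  CS: min=3.80, max=3.80
  English: min=3.28, max=3.62
  Psychology: min=2.59, max=3.95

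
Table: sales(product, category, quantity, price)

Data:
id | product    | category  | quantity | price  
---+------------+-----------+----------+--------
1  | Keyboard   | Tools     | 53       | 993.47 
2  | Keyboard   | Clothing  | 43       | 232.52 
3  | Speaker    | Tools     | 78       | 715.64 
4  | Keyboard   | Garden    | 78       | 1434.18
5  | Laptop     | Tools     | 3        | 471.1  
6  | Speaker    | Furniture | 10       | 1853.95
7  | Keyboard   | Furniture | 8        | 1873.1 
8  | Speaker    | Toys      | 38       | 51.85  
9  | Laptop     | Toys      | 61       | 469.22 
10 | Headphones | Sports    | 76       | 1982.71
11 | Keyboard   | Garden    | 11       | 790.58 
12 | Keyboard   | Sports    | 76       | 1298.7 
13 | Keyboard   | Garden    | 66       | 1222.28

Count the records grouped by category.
SELECT category, COUNT(*) as count
FROM sales
GROUP BY category

Result:
  Clothing: 1
  Furniture: 2
  Garden: 3
  Sports: 2
  Tools: 3
  Toys: 2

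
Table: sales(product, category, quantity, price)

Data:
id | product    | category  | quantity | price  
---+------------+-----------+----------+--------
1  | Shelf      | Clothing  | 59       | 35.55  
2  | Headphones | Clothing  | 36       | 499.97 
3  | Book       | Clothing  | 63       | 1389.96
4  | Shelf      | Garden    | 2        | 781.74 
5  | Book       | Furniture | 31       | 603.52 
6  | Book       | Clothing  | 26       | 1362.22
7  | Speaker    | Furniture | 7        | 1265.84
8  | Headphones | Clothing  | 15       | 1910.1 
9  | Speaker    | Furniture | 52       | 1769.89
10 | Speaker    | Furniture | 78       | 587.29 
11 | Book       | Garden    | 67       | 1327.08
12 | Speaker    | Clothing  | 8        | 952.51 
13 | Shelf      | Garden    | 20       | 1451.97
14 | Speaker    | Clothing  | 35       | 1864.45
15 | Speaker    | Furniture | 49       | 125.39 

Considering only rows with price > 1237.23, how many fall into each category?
SELECT category, COUNT(*)
FROM sales
WHERE price > 1237.23
GROUP BY category

Note: WHERE filters rows before grouping.

Result:
  Clothing: 4
  Furniture: 2
  Garden: 2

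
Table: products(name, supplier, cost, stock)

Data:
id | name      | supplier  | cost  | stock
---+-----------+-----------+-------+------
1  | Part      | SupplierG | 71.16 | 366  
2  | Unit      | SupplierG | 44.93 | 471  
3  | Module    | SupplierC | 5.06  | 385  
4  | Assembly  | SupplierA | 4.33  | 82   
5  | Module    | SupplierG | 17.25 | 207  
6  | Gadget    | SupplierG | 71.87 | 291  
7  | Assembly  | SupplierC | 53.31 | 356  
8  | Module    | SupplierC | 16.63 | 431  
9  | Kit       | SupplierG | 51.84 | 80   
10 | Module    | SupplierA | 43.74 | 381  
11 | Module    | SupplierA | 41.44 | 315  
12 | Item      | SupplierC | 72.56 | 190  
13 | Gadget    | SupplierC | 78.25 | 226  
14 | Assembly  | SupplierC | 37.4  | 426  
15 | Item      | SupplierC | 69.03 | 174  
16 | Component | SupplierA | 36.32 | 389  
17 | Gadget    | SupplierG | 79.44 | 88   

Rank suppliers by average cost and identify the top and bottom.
SELECT supplier, AVG(cost)
FROM products
GROUP BY supplier
ORDER BY AVG(cost)

All groups:
  SupplierA: 31.46
  SupplierC: 47.46
  SupplierG: 56.08

Highest: SupplierG (56.08)
Lowest: SupplierA (31.46)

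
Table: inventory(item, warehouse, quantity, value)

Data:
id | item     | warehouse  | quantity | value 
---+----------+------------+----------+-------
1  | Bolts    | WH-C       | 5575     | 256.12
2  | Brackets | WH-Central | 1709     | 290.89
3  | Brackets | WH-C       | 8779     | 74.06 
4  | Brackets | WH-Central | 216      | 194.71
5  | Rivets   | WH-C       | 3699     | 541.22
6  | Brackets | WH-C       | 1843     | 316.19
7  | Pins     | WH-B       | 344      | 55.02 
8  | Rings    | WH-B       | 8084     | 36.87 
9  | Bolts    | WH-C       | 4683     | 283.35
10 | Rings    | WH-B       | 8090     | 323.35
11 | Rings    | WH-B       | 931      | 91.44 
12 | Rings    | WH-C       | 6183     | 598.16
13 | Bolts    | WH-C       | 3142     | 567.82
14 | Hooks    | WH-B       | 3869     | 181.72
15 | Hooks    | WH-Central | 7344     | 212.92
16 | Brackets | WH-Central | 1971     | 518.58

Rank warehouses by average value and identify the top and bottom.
SELECT warehouse, AVG(value)
FROM inventory
GROUP BY warehouse
ORDER BY AVG(value)

All groups:
  WH-B: 137.68
  WH-Central: 304.28
  WH-C: 376.70

Highest: WH-C (376.70)
Lowest: WH-B (137.68)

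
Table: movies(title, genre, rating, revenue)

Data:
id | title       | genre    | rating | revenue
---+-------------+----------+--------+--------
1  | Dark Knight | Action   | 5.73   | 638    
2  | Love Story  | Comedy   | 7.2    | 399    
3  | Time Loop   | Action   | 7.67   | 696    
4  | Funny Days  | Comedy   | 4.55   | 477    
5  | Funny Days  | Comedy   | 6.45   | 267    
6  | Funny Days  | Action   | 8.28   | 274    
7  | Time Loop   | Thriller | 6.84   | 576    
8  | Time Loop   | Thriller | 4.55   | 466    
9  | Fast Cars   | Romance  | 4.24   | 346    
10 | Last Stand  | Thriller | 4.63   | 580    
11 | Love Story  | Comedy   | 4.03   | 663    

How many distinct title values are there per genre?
SELECT genre, COUNT(DISTINCT title)
FROM movies
GROUP BY genre

Result:
  Action: 3 distinct
  Comedy: 2 distinct
  Romance: 1 distinct
  Thriller: 2 distinct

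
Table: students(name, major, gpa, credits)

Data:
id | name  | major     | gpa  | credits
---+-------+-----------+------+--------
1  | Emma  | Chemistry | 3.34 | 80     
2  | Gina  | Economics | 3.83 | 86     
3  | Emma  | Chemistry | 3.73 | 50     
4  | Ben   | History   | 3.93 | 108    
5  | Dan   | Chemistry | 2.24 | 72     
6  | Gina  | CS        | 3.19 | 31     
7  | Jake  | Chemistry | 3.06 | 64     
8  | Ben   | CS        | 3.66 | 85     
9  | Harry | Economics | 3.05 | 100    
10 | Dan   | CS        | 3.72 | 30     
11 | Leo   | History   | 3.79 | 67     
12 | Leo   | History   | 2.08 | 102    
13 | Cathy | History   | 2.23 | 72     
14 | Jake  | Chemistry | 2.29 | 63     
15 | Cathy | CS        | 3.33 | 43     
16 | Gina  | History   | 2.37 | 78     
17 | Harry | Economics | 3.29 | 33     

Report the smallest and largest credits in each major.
SELECT major, MIN(credits), MAX(credits)
FROM students
GROUP BY major

Result:
  CS: min=30, max=85
  Chemistry: min=50, max=80
  Economics: min=33, max=100
  History: min=67, max=108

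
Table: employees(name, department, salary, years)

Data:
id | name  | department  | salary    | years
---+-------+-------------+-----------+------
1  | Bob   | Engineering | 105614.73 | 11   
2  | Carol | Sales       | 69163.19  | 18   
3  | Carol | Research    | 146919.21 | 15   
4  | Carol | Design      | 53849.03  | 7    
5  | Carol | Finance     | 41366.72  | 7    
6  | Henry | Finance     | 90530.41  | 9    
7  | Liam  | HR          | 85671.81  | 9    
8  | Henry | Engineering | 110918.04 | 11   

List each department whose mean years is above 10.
SELECT department, AVG(years)
FROM employees
GROUP BY department
HAVING AVG(years) > 10

Result:
  Engineering: avg=11.00
  Research: avg=15.00
  Sales: avg=18.00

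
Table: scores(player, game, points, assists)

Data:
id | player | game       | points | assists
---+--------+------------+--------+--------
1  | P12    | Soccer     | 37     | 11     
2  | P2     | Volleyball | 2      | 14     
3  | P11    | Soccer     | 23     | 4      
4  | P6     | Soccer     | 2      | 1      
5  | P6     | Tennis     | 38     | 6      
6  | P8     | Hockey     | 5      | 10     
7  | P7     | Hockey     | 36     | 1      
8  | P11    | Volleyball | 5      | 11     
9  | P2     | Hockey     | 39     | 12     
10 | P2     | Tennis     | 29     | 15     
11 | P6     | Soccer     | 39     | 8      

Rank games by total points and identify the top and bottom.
SELECT game, SUM(points)
FROM scores
GROUP BY game
ORDER BY SUM(points)

All groups:
  Volleyball: 7
  Tennis: 67
  Hockey: 80
  Soccer: 101

Highest: Soccer (101)
Lowest: Volleyball (7)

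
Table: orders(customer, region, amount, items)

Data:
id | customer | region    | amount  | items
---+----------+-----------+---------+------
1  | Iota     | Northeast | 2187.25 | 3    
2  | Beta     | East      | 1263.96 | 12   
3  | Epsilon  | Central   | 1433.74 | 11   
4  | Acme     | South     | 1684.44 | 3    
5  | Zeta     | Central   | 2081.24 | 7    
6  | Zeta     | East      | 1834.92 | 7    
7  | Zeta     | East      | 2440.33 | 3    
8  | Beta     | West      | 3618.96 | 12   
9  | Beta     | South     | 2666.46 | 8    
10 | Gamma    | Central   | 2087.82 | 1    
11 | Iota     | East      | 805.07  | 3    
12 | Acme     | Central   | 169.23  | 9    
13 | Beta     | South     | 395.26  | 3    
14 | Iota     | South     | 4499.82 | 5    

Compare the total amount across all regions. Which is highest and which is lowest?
SELECT region, SUM(amount)
FROM orders
GROUP BY region
ORDER BY SUM(amount)

All groups:
  Northeast: 2187.25
  West: 3618.96
  Central: 5772.03
  East: 6344.28
  South: 9245.98

Highest: South (9245.98)
Lowest: Northeast (2187.25)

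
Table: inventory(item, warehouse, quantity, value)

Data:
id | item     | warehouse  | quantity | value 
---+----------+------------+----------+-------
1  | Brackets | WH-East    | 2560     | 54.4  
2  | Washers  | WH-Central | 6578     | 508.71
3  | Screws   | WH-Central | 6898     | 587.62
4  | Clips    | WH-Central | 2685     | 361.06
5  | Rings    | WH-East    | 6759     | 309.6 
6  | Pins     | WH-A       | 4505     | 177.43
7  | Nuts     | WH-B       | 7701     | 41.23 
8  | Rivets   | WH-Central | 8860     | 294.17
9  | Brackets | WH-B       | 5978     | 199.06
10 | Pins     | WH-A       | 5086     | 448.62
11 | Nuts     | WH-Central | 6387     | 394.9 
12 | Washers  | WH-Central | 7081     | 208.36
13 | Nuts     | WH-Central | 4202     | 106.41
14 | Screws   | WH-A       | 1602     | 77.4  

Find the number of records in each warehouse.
SELECT warehouse, COUNT(*) as count
FROM inventory
GROUP BY warehouse

Result:
  WH-A: 3
  WH-B: 2
  WH-Central: 7
  WH-East: 2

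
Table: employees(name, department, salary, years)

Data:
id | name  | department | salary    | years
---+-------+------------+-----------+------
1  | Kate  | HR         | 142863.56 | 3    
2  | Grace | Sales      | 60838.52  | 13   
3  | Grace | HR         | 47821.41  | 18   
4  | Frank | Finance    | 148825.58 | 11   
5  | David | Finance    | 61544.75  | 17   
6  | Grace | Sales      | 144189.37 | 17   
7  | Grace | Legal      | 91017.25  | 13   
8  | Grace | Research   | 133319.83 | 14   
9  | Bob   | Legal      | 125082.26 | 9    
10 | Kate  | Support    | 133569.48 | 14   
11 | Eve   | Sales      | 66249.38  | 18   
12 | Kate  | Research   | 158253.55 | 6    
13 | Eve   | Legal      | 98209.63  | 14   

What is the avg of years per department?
SELECT department, AVG(years) as result
FROM employees
GROUP BY department

Result:
  Finance: 14.00
  HR: 10.50
  Legal: 12.00
  Research: 10.00
  Sales: 16.00
  Support: 14.00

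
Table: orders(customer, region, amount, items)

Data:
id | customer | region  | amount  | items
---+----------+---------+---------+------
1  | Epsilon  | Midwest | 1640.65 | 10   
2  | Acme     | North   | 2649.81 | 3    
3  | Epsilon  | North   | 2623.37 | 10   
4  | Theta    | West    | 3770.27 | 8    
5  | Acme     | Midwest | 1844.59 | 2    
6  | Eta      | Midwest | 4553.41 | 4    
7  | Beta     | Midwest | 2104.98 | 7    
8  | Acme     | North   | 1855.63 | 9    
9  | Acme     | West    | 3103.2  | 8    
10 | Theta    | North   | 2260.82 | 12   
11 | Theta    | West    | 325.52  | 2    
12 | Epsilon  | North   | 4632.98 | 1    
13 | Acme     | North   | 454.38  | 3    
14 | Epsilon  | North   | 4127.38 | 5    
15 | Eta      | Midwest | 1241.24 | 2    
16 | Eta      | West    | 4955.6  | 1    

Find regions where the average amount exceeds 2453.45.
SELECT region, AVG(amount)
FROM orders
GROUP BY region
HAVING AVG(amount) > 2453.45

Result:
  North: avg=2657.77
  West: avg=3038.65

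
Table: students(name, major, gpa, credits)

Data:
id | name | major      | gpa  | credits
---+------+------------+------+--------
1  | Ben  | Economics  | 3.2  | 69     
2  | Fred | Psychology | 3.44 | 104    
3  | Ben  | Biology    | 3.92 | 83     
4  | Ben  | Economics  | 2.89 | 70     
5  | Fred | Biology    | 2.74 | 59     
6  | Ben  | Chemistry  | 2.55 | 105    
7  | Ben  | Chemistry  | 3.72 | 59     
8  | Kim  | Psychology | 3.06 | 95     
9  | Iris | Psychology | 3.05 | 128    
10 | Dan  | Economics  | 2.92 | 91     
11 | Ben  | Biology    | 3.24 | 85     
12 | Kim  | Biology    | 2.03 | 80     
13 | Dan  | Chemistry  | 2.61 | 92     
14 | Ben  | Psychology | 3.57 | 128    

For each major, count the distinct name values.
SELECT major, COUNT(DISTINCT name)
FROM students
GROUP BY major

Result:
  Biology: 3 distinct
  Chemistry: 2 distinct
  Economics: 2 distinct
  Psychology: 4 distinct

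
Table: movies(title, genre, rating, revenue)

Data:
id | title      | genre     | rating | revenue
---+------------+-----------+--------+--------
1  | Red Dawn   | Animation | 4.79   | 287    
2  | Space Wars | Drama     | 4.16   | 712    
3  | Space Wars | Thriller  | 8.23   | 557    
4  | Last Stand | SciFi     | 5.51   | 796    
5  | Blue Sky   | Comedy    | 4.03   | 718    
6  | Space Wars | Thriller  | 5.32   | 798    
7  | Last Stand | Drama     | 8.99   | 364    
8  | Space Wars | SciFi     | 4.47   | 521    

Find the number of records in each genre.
SELECT genre, COUNT(*) as count
FROM movies
GROUP BY genre

Result:
  Animation: 1
  Comedy: 1
  Drama: 2
  SciFi: 2
  Thriller: 2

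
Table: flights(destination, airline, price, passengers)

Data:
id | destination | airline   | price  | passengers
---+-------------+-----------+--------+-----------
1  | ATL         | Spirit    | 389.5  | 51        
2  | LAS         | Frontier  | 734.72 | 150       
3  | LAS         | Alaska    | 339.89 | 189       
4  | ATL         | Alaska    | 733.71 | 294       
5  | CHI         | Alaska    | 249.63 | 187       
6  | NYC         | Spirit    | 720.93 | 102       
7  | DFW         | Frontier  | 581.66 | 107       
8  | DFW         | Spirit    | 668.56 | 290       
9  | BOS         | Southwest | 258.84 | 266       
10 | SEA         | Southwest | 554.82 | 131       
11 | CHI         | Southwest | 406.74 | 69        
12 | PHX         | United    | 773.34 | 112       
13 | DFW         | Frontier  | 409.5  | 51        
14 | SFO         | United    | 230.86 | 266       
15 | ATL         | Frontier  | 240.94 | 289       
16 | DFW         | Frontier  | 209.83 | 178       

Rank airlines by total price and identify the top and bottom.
SELECT airline, SUM(price)
FROM flights
GROUP BY airline
ORDER BY SUM(price)

All groups:
  United: 1004.20
  Southwest: 1220.40
  Alaska: 1323.23
  Spirit: 1778.99
  Frontier: 2176.65

Highest: Frontier (2176.65)
Lowest: United (1004.20)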